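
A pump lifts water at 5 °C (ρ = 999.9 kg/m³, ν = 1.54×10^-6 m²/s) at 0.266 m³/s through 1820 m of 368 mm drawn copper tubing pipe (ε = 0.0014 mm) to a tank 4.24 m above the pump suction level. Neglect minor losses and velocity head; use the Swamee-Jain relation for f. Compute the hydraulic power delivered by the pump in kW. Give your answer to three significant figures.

P_hyd ≈ 63.5 kW

V = 4Q/(πD²) = 2.501 m/s; Re = 5.98×10^5; ε/D = 3.80×10^-6; f = 0.01275
h_f = f(L/D)V²/2g = 20.10 m
Total head H = z + h_f = 4.24 + 20.10 = 24.34 m
P_hyd = ρgQH = 999.9·9.81·0.266·24.34 = 63.52 kW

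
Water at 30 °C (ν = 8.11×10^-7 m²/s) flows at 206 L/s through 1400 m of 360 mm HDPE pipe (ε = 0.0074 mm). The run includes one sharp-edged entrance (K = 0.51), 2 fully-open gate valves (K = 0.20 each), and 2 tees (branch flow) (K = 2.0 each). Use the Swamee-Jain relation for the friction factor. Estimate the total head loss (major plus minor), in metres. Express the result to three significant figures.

H_L ≈ 11.0 m

V = 4Q/(πD²) = 2.024 m/s; V²/2g = 0.2088 m
Re = 8.98×10^5, ε/D = 2.06×10^-5 → f = 0.01228 (Swamee-Jain)
Major: h_f = f(L/D)·V²/2g = 0.01228·3889·0.2088 = 9.967 m
Minor: ΣK = 4.91; h_m = ΣK·V²/2g = 1.025 m
Total H_L = 9.967 + 1.025 = 10.99 m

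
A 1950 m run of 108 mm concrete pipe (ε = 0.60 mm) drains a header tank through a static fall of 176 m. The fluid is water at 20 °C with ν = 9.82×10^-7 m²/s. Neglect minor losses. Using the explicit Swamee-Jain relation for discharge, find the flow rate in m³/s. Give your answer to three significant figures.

Swamee-Jain (Type II): Q = -0.965·√(gD⁵h_f/L)·ln[ε/(3.7D) + √(3.17ν²L/(gD³h_f))]
√(gD⁵h_f/L) = √(9.81·0.108⁵·176/1950) = 0.003607
ε/(3.7D) = 0.00150; √(3.17ν²L/(gD³h_f)) = 5.24×10^-5
Q = -0.965·0.003607·ln(0.001554) = 0.02251 m³/s
Check: V = 2.46 m/s, Re = 2.70×10^5, f = 0.03183, h_f = 177 m ≈ 176 m ✓

Q ≈ 0.0225 m³/s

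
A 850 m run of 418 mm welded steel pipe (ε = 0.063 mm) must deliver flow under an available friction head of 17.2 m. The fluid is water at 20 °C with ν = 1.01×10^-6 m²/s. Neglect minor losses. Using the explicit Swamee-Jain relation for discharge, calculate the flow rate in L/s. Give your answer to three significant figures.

Q ≈ 476 L/s

Swamee-Jain (Type II): Q = -0.965·√(gD⁵h_f/L)·ln[ε/(3.7D) + √(3.17ν²L/(gD³h_f))]
√(gD⁵h_f/L) = √(9.81·0.418⁵·17.2/850) = 0.05033
ε/(3.7D) = 4.07×10^-5; √(3.17ν²L/(gD³h_f)) = 1.49×10^-5
Q = -0.965·0.05033·ln(5.567×10^-5) = 0.4758 m³/s
Check: V = 3.47 m/s, Re = 1.43×10^6, f = 0.01389, h_f = 17.3 m ≈ 17.2 m ✓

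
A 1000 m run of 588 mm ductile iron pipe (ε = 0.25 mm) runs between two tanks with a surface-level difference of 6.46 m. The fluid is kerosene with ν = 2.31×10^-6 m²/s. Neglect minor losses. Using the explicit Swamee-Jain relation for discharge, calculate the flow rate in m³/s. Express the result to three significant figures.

Q ≈ 0.567 m³/s

Swamee-Jain (Type II): Q = -0.965·√(gD⁵h_f/L)·ln[ε/(3.7D) + √(3.17ν²L/(gD³h_f))]
√(gD⁵h_f/L) = √(9.81·0.588⁵·6.46/1000) = 0.06674
ε/(3.7D) = 1.15×10^-4; √(3.17ν²L/(gD³h_f)) = 3.62×10^-5
Q = -0.965·0.06674·ln(1.511×10^-4) = 0.5666 m³/s
Check: V = 2.09 m/s, Re = 5.31×10^5, f = 0.01723, h_f = 6.50 m ≈ 6.46 m ✓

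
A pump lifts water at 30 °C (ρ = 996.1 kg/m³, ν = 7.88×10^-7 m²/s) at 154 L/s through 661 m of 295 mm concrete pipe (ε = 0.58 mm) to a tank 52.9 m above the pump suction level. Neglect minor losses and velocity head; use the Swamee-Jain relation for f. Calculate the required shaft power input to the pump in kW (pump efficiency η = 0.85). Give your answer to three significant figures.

P_shaft ≈ 118 kW

V = 4Q/(πD²) = 2.253 m/s; Re = 8.43×10^5; ε/D = 0.00197; f = 0.02362
h_f = f(L/D)V²/2g = 13.69 m
Total head H = z + h_f = 52.9 + 13.69 = 66.59 m
P_hyd = ρgQH = 996.1·9.81·0.154·66.59 = 100.2 kW
P_shaft = P_hyd/η = 100.2/0.85 = 117.9 kW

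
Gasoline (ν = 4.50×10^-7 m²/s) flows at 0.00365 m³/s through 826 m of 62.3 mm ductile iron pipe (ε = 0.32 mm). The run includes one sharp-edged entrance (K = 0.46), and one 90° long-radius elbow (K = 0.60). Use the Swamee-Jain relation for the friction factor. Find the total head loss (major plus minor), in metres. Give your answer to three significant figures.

H_L ≈ 30.5 m

V = 4Q/(πD²) = 1.197 m/s; V²/2g = 0.07307 m
Re = 1.66×10^5, ε/D = 0.00514 → f = 0.03137 (Swamee-Jain)
Major: h_f = f(L/D)·V²/2g = 0.03137·13258·0.07307 = 30.39 m
Minor: ΣK = 1.06; h_m = ΣK·V²/2g = 0.07746 m
Total H_L = 30.39 + 0.07746 = 30.47 m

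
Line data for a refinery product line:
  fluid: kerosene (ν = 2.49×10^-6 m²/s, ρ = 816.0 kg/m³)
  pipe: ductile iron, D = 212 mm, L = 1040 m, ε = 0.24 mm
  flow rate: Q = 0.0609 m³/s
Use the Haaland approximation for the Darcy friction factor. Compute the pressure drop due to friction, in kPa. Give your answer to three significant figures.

Δp ≈ 130 kPa

V = 4Q/(πD²) = 4·0.0609/(π·0.212²) = 1.725 m/s
Re = VD/ν = 1.725·0.212/2.49×10^-6 = 1.47×10^5 → turbulent
ε/D = 0.24/212 = 0.00113
Haaland: f = 0.02180
h_f = f(L/D)V²/(2g) = 0.02180·(1040/0.212)·1.725²/(2·9.81) = 16.22 m
Δp = ρg·h_f = 816.0·9.81·16.22 = 129.9 kPa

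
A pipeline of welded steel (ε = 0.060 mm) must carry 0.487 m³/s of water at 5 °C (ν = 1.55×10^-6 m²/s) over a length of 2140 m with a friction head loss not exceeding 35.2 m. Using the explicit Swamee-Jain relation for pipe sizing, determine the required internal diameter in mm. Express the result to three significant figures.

D ≈ 446 mm

Swamee-Jain (Type III): D = 0.66·[ε^1.25·(LQ²/(gh_f))^4.75 + ν·Q^9.4·(L/(gh_f))^5.2]^0.04
LQ²/(gh_f) = 1.470; L/(gh_f) = 6.197
Term 1 = ε^1.25·(…)^4.75 = 3.29×10^-5; Term 2 = ν·Q^9.4·(…)^5.2 = 2.36×10^-5
D = 0.66·(3.29×10^-5 + 2.36×10^-5)^0.04 = 0.4463 m = 446 mm
Check: V = 3.11 m/s, Re = 8.96×10^5, f = 0.01410, h_f = 33.4 m ≈ 35.2 m ✓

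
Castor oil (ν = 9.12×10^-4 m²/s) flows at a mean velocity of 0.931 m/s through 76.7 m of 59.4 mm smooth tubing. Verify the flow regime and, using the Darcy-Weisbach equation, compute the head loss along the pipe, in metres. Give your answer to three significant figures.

Re = VD/ν = 0.931·0.05940/9.12×10^-4 = 60.6 → laminar (Re < 2300)
f = 64/Re = 1.055
h_f = f(L/D)V²/(2g) = 1.055·(76.7/0.05940)·0.931²/(2·9.81) = 60.21 m

h_f ≈ 60.2 m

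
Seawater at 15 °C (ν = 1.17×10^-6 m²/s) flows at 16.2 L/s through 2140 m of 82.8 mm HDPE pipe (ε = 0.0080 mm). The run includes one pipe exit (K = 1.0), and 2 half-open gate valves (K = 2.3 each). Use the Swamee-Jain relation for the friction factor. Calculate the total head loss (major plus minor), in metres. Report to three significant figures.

V = 4Q/(πD²) = 3.009 m/s; V²/2g = 0.4613 m
Re = 2.13×10^5, ε/D = 9.66×10^-5 → f = 0.01620 (Swamee-Jain)
Major: h_f = f(L/D)·V²/2g = 0.01620·25845·0.4613 = 193.2 m
Minor: ΣK = 5.60; h_m = ΣK·V²/2g = 2.584 m
Total H_L = 193.2 + 2.584 = 195.8 m

H_L ≈ 196 m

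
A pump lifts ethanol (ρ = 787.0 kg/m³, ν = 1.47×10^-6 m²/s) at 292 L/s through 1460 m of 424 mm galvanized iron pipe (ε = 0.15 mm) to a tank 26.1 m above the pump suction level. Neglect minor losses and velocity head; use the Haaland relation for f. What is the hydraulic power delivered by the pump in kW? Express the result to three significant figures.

V = 4Q/(πD²) = 2.068 m/s; Re = 5.96×10^5; ε/D = 3.54×10^-4; f = 0.01641
h_f = f(L/D)V²/2g = 12.32 m
Total head H = z + h_f = 26.1 + 12.32 = 38.42 m
P_hyd = ρgQH = 787.0·9.81·0.292·38.42 = 86.62 kW

P_hyd ≈ 86.6 kW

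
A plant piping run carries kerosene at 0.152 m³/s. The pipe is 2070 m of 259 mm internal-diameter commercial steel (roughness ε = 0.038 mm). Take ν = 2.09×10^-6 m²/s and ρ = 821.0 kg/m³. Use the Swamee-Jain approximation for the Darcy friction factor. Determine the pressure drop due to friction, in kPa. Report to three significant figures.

V = 4Q/(πD²) = 4·0.152/(π·0.259²) = 2.885 m/s
Re = VD/ν = 2.885·0.259/2.09×10^-6 = 3.58×10^5 → turbulent
ε/D = 0.038/259 = 1.47×10^-4
Swamee-Jain: f = 0.01553
h_f = f(L/D)V²/(2g) = 0.01553·(2070/0.259)·2.885²/(2·9.81) = 52.67 m
Δp = ρg·h_f = 821.0·9.81·52.67 = 424.2 kPa

Δp ≈ 424 kPa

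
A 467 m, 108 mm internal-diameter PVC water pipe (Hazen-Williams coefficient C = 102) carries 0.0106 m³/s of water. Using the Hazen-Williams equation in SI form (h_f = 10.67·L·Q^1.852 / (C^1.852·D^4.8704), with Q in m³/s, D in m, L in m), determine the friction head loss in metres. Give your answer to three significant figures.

h_f ≈ 10.7 m

h_f = 10.67·467·0.0106^1.852 / (102^1.852·0.108^4.8704) = 10.67 m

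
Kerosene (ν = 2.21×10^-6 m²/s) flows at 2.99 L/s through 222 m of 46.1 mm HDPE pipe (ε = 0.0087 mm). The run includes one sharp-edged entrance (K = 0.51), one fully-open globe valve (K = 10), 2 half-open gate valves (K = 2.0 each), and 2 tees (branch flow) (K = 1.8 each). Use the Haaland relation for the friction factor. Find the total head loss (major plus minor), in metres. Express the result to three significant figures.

V = 4Q/(πD²) = 1.791 m/s; V²/2g = 0.1636 m
Re = 3.74×10^4, ε/D = 1.89×10^-4 → f = 0.02261 (Haaland)
Major: h_f = f(L/D)·V²/2g = 0.02261·4816·0.1636 = 17.81 m
Minor: ΣK = 18.1; h_m = ΣK·V²/2g = 2.962 m
Total H_L = 17.81 + 2.962 = 20.77 m

H_L ≈ 20.8 m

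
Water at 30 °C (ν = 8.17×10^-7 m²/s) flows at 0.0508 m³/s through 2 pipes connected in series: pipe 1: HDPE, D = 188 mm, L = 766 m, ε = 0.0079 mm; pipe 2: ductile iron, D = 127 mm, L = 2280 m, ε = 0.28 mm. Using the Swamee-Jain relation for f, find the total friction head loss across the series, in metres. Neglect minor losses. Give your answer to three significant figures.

H ≈ 369 m

Pipe 1: V = 1.830 m/s, Re = 4.21×10^5, ε/D = 4.20×10^-5, f = 0.01408, h_1 = f(L/D)V²/2g = 9.792 m
Pipe 2: V = 4.010 m/s, Re = 6.23×10^5, ε/D = 0.00220, f = 0.02441, h_2 = f(L/D)V²/2g = 359.2 m
Series → Q common, losses add: H = Σh = 369.0 m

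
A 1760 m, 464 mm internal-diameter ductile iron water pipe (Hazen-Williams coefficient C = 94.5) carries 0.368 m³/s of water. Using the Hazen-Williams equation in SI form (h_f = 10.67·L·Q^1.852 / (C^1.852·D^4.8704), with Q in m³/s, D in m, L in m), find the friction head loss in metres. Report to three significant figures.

h_f ≈ 27.2 m

h_f = 10.67·1760·0.368^1.852 / (94.5^1.852·0.464^4.8704) = 27.25 m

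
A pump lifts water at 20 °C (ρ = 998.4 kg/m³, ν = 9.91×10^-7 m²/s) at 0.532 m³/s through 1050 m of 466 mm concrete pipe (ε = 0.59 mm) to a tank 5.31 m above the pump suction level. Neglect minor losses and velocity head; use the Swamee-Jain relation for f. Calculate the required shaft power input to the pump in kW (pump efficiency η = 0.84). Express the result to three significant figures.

V = 4Q/(πD²) = 3.119 m/s; Re = 1.47×10^6; ε/D = 0.00127; f = 0.02106
h_f = f(L/D)V²/2g = 23.53 m
Total head H = z + h_f = 5.31 + 23.53 = 28.84 m
P_hyd = ρgQH = 998.4·9.81·0.532·28.84 = 150.3 kW
P_shaft = P_hyd/η = 150.3/0.84 = 178.9 kW

P_shaft ≈ 179 kW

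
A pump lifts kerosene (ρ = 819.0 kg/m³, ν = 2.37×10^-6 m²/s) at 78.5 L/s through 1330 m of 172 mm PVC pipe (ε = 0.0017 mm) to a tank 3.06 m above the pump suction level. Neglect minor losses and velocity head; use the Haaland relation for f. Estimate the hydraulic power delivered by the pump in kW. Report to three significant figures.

P_hyd ≈ 44.4 kW

V = 4Q/(πD²) = 3.378 m/s; Re = 2.45×10^5; ε/D = 9.88×10^-6; f = 0.01497
h_f = f(L/D)V²/2g = 67.34 m
Total head H = z + h_f = 3.06 + 67.34 = 70.40 m
P_hyd = ρgQH = 819.0·9.81·0.0785·70.40 = 44.40 kW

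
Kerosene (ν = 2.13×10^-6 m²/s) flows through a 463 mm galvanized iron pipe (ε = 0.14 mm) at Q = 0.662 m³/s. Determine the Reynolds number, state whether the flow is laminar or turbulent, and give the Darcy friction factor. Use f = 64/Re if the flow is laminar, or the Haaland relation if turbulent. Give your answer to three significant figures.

V = 4Q/(πD²) = 3.932 m/s
Re = VD/ν = 3.932·0.463/2.13×10^-6 = 8.55×10^5
Re > 4000 → turbulent; ε/D = 3.02×10^-4
Haaland: f = 0.01572

Re ≈ 8.55×10^5; turbulent; f ≈ 0.0157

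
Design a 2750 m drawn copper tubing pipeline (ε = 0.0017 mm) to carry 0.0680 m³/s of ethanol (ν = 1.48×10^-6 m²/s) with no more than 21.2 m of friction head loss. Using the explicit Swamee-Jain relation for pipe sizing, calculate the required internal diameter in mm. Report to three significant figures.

D ≈ 240 mm

Swamee-Jain (Type III): D = 0.66·[ε^1.25·(LQ²/(gh_f))^4.75 + ν·Q^9.4·(L/(gh_f))^5.2]^0.04
LQ²/(gh_f) = 0.06114; L/(gh_f) = 13.22
Term 1 = ε^1.25·(…)^4.75 = 1.05×10^-13; Term 2 = ν·Q^9.4·(…)^5.2 = 1.06×10^-11
D = 0.66·(1.05×10^-13 + 1.06×10^-11)^0.04 = 0.2403 m = 240 mm
Check: V = 1.50 m/s, Re = 2.43×10^5, f = 0.01503, h_f = 19.7 m ≈ 21.2 m ✓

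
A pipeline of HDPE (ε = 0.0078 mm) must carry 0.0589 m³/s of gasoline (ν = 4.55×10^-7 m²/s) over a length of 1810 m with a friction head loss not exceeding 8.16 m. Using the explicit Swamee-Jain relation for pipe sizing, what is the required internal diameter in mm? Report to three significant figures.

Swamee-Jain (Type III): D = 0.66·[ε^1.25·(LQ²/(gh_f))^4.75 + ν·Q^9.4·(L/(gh_f))^5.2]^0.04
LQ²/(gh_f) = 0.07844; L/(gh_f) = 22.61
Term 1 = ε^1.25·(…)^4.75 = 2.31×10^-12; Term 2 = ν·Q^9.4·(…)^5.2 = 1.38×10^-11
D = 0.66·(2.31×10^-12 + 1.38×10^-11)^0.04 = 0.2442 m = 244 mm
Check: V = 1.26 m/s, Re = 6.75×10^5, f = 0.01300, h_f = 7.76 m ≈ 8.16 m ✓

D ≈ 244 mm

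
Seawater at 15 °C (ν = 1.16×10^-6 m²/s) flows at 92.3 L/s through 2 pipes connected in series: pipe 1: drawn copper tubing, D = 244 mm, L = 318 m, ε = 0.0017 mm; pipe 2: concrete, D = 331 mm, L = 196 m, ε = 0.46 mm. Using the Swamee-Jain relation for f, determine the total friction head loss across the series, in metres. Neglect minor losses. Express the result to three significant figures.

Pipe 1: V = 1.974 m/s, Re = 4.15×10^5, ε/D = 6.97×10^-6, f = 0.01364, h_1 = f(L/D)V²/2g = 3.530 m
Pipe 2: V = 1.073 m/s, Re = 3.06×10^5, ε/D = 0.00139, f = 0.02221, h_2 = f(L/D)V²/2g = 0.7714 m
Series → Q common, losses add: H = Σh = 4.301 m

H ≈ 4.30 m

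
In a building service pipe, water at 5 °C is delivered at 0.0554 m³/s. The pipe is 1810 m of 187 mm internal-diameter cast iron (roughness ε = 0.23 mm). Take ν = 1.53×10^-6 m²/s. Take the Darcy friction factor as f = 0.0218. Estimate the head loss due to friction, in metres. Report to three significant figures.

h_f ≈ 43.8 m

V = 4Q/(πD²) = 4·0.0554/(π·0.187²) = 2.017 m/s
h_f = f(L/D)V²/(2g) = 0.02180·(1810/0.187)·2.017²/(2·9.81) = 43.76 m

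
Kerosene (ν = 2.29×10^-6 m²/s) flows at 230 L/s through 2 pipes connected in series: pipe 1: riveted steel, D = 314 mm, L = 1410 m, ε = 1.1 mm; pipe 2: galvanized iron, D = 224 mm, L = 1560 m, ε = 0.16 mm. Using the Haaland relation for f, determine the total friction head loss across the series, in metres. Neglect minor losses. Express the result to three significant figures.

Pipe 1: V = 2.970 m/s, Re = 4.07×10^5, ε/D = 0.00350, f = 0.02767, h_1 = f(L/D)V²/2g = 55.86 m
Pipe 2: V = 5.836 m/s, Re = 5.71×10^5, ε/D = 7.14×10^-4, f = 0.01874, h_2 = f(L/D)V²/2g = 226.6 m
Series → Q common, losses add: H = Σh = 282.4 m

H ≈ 282 m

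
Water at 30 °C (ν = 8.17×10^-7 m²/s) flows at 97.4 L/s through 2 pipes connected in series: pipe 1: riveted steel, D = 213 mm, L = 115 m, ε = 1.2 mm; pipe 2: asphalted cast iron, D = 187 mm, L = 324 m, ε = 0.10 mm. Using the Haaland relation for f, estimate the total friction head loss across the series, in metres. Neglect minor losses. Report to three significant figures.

H ≈ 25.9 m

Pipe 1: V = 2.733 m/s, Re = 7.13×10^5, ε/D = 0.00563, f = 0.03167, h_1 = f(L/D)V²/2g = 6.512 m
Pipe 2: V = 3.546 m/s, Re = 8.12×10^5, ε/D = 5.35×10^-4, f = 0.01750, h_2 = f(L/D)V²/2g = 19.44 m
Series → Q common, losses add: H = Σh = 25.95 m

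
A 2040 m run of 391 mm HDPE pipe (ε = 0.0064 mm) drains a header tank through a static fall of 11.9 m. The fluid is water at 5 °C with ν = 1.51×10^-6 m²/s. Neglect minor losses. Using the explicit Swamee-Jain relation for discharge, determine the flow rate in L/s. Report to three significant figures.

Q ≈ 218 L/s

Swamee-Jain (Type II): Q = -0.965·√(gD⁵h_f/L)·ln[ε/(3.7D) + √(3.17ν²L/(gD³h_f))]
√(gD⁵h_f/L) = √(9.81·0.391⁵·11.9/2040) = 0.02287
ε/(3.7D) = 4.42×10^-6; √(3.17ν²L/(gD³h_f)) = 4.60×10^-5
Q = -0.965·0.02287·ln(5.039×10^-5) = 0.2184 m³/s
Check: V = 1.82 m/s, Re = 4.71×10^5, f = 0.01348, h_f = 11.9 m ≈ 11.9 m ✓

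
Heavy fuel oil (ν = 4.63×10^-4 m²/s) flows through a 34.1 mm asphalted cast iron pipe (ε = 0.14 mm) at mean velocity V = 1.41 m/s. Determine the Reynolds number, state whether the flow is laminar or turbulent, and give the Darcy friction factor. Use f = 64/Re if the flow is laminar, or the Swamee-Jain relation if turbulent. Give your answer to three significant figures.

Re = VD/ν = 1.410·0.0341/4.63×10^-4 = 104
Re < 2300 → laminar → f = 64/Re = 0.6163

Re ≈ 104; laminar; f = 64/Re ≈ 0.616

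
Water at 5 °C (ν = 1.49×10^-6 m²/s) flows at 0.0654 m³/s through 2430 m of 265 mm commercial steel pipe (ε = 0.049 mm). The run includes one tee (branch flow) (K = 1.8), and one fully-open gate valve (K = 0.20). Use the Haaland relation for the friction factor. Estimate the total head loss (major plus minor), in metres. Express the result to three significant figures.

V = 4Q/(πD²) = 1.186 m/s; V²/2g = 0.07166 m
Re = 2.11×10^5, ε/D = 1.85×10^-4 → f = 0.01665 (Haaland)
Major: h_f = f(L/D)·V²/2g = 0.01665·9170·0.07166 = 10.94 m
Minor: ΣK = 2.00; h_m = ΣK·V²/2g = 0.1433 m
Total H_L = 10.94 + 0.1433 = 11.09 m

H_L ≈ 11.1 m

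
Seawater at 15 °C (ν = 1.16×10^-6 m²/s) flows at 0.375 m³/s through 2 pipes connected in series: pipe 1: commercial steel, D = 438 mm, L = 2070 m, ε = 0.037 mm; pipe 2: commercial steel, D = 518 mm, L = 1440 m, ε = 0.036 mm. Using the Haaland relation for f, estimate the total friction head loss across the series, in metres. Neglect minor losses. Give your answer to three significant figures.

Pipe 1: V = 2.489 m/s, Re = 9.40×10^5, ε/D = 8.45×10^-5, f = 0.01316, h_1 = f(L/D)V²/2g = 19.64 m
Pipe 2: V = 1.779 m/s, Re = 7.95×10^5, ε/D = 6.95×10^-5, f = 0.01316, h_2 = f(L/D)V²/2g = 5.904 m
Series → Q common, losses add: H = Σh = 25.55 m

H ≈ 25.5 m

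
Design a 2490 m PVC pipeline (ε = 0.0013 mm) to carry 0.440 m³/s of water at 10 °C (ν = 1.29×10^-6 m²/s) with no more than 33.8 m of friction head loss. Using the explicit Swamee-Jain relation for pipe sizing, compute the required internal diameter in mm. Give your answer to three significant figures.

D ≈ 429 mm

Swamee-Jain (Type III): D = 0.66·[ε^1.25·(LQ²/(gh_f))^4.75 + ν·Q^9.4·(L/(gh_f))^5.2]^0.04
LQ²/(gh_f) = 1.454; L/(gh_f) = 7.510
Term 1 = ε^1.25·(…)^4.75 = 2.60×10^-7; Term 2 = ν·Q^9.4·(…)^5.2 = 2.05×10^-5
D = 0.66·(2.60×10^-7 + 2.05×10^-5)^0.04 = 0.4288 m = 429 mm
Check: V = 3.05 m/s, Re = 1.01×10^6, f = 0.01166, h_f = 32.0 m ≈ 33.8 m ✓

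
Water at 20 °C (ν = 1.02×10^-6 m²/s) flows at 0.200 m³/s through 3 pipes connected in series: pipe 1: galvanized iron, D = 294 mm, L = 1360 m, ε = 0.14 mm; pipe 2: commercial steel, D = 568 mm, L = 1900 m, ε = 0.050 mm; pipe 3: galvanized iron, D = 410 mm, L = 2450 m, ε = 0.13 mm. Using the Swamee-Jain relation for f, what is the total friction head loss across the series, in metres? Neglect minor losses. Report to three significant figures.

Pipe 1: V = 2.946 m/s, Re = 8.49×10^5, ε/D = 4.76×10^-4, f = 0.01723, h_1 = f(L/D)V²/2g = 35.26 m
Pipe 2: V = 0.7893 m/s, Re = 4.40×10^5, ε/D = 8.80×10^-5, f = 0.01455, h_2 = f(L/D)V²/2g = 1.546 m
Pipe 3: V = 1.515 m/s, Re = 6.09×10^5, ε/D = 3.17×10^-4, f = 0.01630, h_3 = f(L/D)V²/2g = 11.40 m
Series → Q common, losses add: H = Σh = 48.20 m

H ≈ 48.2 m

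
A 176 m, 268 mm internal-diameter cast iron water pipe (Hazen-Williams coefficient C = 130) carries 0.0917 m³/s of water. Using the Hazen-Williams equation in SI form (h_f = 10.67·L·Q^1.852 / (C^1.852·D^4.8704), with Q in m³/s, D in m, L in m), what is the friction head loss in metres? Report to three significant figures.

h_f ≈ 1.67 m

h_f = 10.67·176·0.0917^1.852 / (130^1.852·0.268^4.8704) = 1.668 m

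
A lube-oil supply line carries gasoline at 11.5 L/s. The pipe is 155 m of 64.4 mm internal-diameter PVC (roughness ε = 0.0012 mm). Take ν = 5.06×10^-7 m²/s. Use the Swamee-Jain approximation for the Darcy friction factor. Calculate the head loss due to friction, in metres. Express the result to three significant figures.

V = 4Q/(πD²) = 4·0.0115/(π·0.0644²) = 3.531 m/s
Re = VD/ν = 3.531·0.0644/5.06×10^-7 = 4.49×10^5 → turbulent
ε/D = 0.0012/64.4 = 1.86×10^-5
Swamee-Jain: f = 0.01362
h_f = f(L/D)V²/(2g) = 0.01362·(155/0.0644)·3.531²/(2·9.81) = 20.83 m

h_f ≈ 20.8 m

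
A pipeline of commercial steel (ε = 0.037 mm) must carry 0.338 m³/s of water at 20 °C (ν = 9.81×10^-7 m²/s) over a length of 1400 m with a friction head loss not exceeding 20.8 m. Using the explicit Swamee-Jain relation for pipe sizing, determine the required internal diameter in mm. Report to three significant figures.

Swamee-Jain (Type III): D = 0.66·[ε^1.25·(LQ²/(gh_f))^4.75 + ν·Q^9.4·(L/(gh_f))^5.2]^0.04
LQ²/(gh_f) = 0.7838; L/(gh_f) = 6.861
Term 1 = ε^1.25·(…)^4.75 = 9.07×10^-7; Term 2 = ν·Q^9.4·(…)^5.2 = 8.18×10^-7
D = 0.66·(9.07×10^-7 + 8.18×10^-7)^0.04 = 0.3882 m = 388 mm
Check: V = 2.86 m/s, Re = 1.13×10^6, f = 0.01330, h_f = 19.9 m ≈ 20.8 m ✓

D ≈ 388 mm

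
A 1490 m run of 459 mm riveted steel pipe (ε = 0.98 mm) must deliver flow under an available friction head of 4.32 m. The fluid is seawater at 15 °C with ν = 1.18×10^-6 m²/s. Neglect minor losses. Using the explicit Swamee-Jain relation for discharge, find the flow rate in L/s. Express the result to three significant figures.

Swamee-Jain (Type II): Q = -0.965·√(gD⁵h_f/L)·ln[ε/(3.7D) + √(3.17ν²L/(gD³h_f))]
√(gD⁵h_f/L) = √(9.81·0.459⁵·4.32/1490) = 0.02407
ε/(3.7D) = 5.77×10^-4; √(3.17ν²L/(gD³h_f)) = 4.01×10^-5
Q = -0.965·0.02407·ln(6.171×10^-4) = 0.1717 m³/s
Check: V = 1.04 m/s, Re = 4.04×10^5, f = 0.02439, h_f = 4.34 m ≈ 4.32 m ✓

Q ≈ 172 L/s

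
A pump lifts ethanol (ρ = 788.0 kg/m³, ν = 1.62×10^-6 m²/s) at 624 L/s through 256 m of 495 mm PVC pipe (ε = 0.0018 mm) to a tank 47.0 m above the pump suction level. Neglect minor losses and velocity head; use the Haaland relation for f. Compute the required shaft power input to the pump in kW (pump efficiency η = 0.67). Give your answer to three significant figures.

P_shaft ≈ 362 kW

V = 4Q/(πD²) = 3.243 m/s; Re = 9.91×10^5; ε/D = 3.64×10^-6; f = 0.01166
h_f = f(L/D)V²/2g = 3.233 m
Total head H = z + h_f = 47.0 + 3.233 = 50.23 m
P_hyd = ρgQH = 788.0·9.81·0.624·50.23 = 242.3 kW
P_shaft = P_hyd/η = 242.3/0.67 = 361.7 kW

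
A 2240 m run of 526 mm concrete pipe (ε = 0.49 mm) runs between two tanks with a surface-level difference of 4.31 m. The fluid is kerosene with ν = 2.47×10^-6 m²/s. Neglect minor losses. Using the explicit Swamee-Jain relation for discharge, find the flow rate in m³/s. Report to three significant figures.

Q ≈ 0.213 m³/s

Swamee-Jain (Type II): Q = -0.965·√(gD⁵h_f/L)·ln[ε/(3.7D) + √(3.17ν²L/(gD³h_f))]
√(gD⁵h_f/L) = √(9.81·0.526⁵·4.31/2240) = 0.02757
ε/(3.7D) = 2.52×10^-4; √(3.17ν²L/(gD³h_f)) = 8.39×10^-5
Q = -0.965·0.02757·ln(3.357×10^-4) = 0.2128 m³/s
Check: V = 0.979 m/s, Re = 2.09×10^5, f = 0.02086, h_f = 4.34 m ≈ 4.31 m ✓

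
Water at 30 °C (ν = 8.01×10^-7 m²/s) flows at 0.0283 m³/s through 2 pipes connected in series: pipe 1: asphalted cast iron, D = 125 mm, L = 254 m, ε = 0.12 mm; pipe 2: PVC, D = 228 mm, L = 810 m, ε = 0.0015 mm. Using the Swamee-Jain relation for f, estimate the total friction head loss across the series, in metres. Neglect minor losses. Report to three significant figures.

H ≈ 12.6 m

Pipe 1: V = 2.306 m/s, Re = 3.60×10^5, ε/D = 9.60×10^-4, f = 0.02042, h_1 = f(L/D)V²/2g = 11.25 m
Pipe 2: V = 0.6931 m/s, Re = 1.97×10^5, ε/D = 6.58×10^-6, f = 0.01563, h_2 = f(L/D)V²/2g = 1.360 m
Series → Q common, losses add: H = Σh = 12.61 m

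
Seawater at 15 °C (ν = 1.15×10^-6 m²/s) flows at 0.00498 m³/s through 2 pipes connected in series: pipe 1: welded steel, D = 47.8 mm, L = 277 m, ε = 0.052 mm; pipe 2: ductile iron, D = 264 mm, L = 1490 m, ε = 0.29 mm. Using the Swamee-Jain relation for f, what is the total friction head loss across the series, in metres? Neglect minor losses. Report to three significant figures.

Pipe 1: V = 2.775 m/s, Re = 1.15×10^5, ε/D = 0.00109, f = 0.02237, h_1 = f(L/D)V²/2g = 50.88 m
Pipe 2: V = 0.09098 m/s, Re = 2.09×10^4, ε/D = 0.00110, f = 0.02810, h_2 = f(L/D)V²/2g = 0.06689 m
Series → Q common, losses add: H = Σh = 50.94 m

H ≈ 50.9 m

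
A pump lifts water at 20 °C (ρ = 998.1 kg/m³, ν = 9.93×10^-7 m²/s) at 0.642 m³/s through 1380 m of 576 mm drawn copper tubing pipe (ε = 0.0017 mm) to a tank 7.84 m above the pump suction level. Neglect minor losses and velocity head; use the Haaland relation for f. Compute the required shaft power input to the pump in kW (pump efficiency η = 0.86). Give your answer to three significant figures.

P_shaft ≈ 117 kW

V = 4Q/(πD²) = 2.464 m/s; Re = 1.43×10^6; ε/D = 2.95×10^-6; f = 0.01098
h_f = f(L/D)V²/2g = 8.141 m
Total head H = z + h_f = 7.84 + 8.141 = 15.98 m
P_hyd = ρgQH = 998.1·9.81·0.642·15.98 = 100.5 kW
P_shaft = P_hyd/η = 100.5/0.86 = 116.8 kW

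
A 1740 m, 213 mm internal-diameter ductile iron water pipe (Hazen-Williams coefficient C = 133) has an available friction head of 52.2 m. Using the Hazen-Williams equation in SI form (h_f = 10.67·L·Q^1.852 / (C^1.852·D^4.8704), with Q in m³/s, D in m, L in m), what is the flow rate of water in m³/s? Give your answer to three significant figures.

Q ≈ 0.0955 m³/s

Rearranging: Q = [h_f·C^1.852·D^4.8704 / (10.67·L)]^(1/1.852)
Q = [52.2·133^1.852·0.213^4.8704 / (10.67·1740)]^0.540 = 0.09554 m³/s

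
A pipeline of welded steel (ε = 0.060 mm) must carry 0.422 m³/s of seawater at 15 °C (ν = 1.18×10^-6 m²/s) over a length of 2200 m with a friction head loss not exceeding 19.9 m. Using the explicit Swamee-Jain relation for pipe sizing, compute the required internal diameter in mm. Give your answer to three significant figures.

D ≈ 474 mm

Swamee-Jain (Type III): D = 0.66·[ε^1.25·(LQ²/(gh_f))^4.75 + ν·Q^9.4·(L/(gh_f))^5.2]^0.04
LQ²/(gh_f) = 2.007; L/(gh_f) = 11.27
Term 1 = ε^1.25·(…)^4.75 = 1.44×10^-4; Term 2 = ν·Q^9.4·(…)^5.2 = 1.05×10^-4
D = 0.66·(1.44×10^-4 + 1.05×10^-4)^0.04 = 0.4736 m = 474 mm
Check: V = 2.40 m/s, Re = 9.61×10^5, f = 0.01392, h_f = 18.9 m ≈ 19.9 m ✓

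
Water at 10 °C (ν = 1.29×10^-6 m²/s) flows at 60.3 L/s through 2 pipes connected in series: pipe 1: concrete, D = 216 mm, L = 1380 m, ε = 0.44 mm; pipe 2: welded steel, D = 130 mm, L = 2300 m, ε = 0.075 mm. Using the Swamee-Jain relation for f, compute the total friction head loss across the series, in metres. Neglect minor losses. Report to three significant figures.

H ≈ 362 m

Pipe 1: V = 1.646 m/s, Re = 2.76×10^5, ε/D = 0.00204, f = 0.02433, h_1 = f(L/D)V²/2g = 21.46 m
Pipe 2: V = 4.543 m/s, Re = 4.58×10^5, ε/D = 5.77×10^-4, f = 0.01832, h_2 = f(L/D)V²/2g = 340.9 m
Series → Q common, losses add: H = Σh = 362.3 m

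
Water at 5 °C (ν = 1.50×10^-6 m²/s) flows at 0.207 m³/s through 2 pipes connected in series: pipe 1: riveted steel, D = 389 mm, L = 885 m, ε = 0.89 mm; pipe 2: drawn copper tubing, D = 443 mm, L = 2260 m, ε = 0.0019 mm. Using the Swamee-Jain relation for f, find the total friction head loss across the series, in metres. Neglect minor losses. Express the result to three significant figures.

Pipe 1: V = 1.742 m/s, Re = 4.52×10^5, ε/D = 0.00229, f = 0.02477, h_1 = f(L/D)V²/2g = 8.712 m
Pipe 2: V = 1.343 m/s, Re = 3.97×10^5, ε/D = 4.29×10^-6, f = 0.01371, h_2 = f(L/D)V²/2g = 6.430 m
Series → Q common, losses add: H = Σh = 15.14 m

H ≈ 15.1 m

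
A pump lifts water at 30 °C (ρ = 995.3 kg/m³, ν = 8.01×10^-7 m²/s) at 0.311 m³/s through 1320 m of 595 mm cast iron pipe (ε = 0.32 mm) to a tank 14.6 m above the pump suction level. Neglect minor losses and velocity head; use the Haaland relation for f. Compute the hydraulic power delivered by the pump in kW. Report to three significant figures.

V = 4Q/(πD²) = 1.119 m/s; Re = 8.31×10^5; ε/D = 5.38×10^-4; f = 0.01751
h_f = f(L/D)V²/2g = 2.477 m
Total head H = z + h_f = 14.6 + 2.477 = 17.08 m
P_hyd = ρgQH = 995.3·9.81·0.311·17.08 = 51.85 kW

P_hyd ≈ 51.9 kW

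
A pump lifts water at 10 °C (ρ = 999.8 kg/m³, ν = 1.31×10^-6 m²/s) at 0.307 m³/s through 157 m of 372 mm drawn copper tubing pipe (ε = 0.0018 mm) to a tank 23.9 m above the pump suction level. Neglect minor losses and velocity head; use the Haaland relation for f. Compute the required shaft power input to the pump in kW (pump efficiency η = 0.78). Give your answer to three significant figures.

V = 4Q/(πD²) = 2.825 m/s; Re = 8.02×10^5; ε/D = 4.84×10^-6; f = 0.01210
h_f = f(L/D)V²/2g = 2.076 m
Total head H = z + h_f = 23.9 + 2.076 = 25.98 m
P_hyd = ρgQH = 999.8·9.81·0.307·25.98 = 78.22 kW
P_shaft = P_hyd/η = 78.22/0.78 = 100.3 kW

P_shaft ≈ 100 kW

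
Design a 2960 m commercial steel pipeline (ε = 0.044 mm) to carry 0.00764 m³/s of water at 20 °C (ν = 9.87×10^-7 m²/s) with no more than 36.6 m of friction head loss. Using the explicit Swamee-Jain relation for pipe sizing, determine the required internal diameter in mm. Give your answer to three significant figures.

D ≈ 96.5 mm

Swamee-Jain (Type III): D = 0.66·[ε^1.25·(LQ²/(gh_f))^4.75 + ν·Q^9.4·(L/(gh_f))^5.2]^0.04
LQ²/(gh_f) = 4.812×10^-4; L/(gh_f) = 8.244
Term 1 = ε^1.25·(…)^4.75 = 6.24×10^-22; Term 2 = ν·Q^9.4·(…)^5.2 = 7.23×10^-22
D = 0.66·(6.24×10^-22 + 7.23×10^-22)^0.04 = 0.09654 m = 96.5 mm
Check: V = 1.04 m/s, Re = 1.02×10^5, f = 0.02017, h_f = 34.3 m ≈ 36.6 m ✓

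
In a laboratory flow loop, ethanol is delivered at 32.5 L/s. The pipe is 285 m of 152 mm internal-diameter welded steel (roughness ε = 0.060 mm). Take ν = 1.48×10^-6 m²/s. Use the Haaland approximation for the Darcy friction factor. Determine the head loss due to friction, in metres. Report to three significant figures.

V = 4Q/(πD²) = 4·0.0325/(π·0.152²) = 1.791 m/s
Re = VD/ν = 1.791·0.152/1.48×10^-6 = 1.84×10^5 → turbulent
ε/D = 0.060/152 = 3.95×10^-4
Haaland: f = 0.01822
h_f = f(L/D)V²/(2g) = 0.01822·(285/0.152)·1.791²/(2·9.81) = 5.584 m

h_f ≈ 5.58 m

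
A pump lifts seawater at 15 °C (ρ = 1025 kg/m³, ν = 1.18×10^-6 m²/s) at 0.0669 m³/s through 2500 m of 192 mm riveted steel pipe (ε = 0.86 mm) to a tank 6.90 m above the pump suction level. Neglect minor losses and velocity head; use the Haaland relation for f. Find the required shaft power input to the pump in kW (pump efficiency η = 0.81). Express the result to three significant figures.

P_shaft ≈ 93.1 kW

V = 4Q/(πD²) = 2.311 m/s; Re = 3.76×10^5; ε/D = 0.00448; f = 0.02969
h_f = f(L/D)V²/2g = 105.2 m
Total head H = z + h_f = 6.90 + 105.2 = 112.1 m
P_hyd = ρgQH = 1025·9.81·0.0669·112.1 = 75.41 kW
P_shaft = P_hyd/η = 75.41/0.81 = 93.09 kW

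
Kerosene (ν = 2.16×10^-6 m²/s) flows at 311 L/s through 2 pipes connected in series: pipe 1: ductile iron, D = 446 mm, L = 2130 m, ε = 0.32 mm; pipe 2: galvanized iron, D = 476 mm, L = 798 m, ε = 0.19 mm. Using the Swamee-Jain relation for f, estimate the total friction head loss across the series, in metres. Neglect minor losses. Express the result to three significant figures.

Pipe 1: V = 1.991 m/s, Re = 4.11×10^5, ε/D = 7.17×10^-4, f = 0.01917, h_1 = f(L/D)V²/2g = 18.49 m
Pipe 2: V = 1.748 m/s, Re = 3.85×10^5, ε/D = 3.99×10^-4, f = 0.01740, h_2 = f(L/D)V²/2g = 4.540 m
Series → Q common, losses add: H = Σh = 23.03 m

H ≈ 23.0 m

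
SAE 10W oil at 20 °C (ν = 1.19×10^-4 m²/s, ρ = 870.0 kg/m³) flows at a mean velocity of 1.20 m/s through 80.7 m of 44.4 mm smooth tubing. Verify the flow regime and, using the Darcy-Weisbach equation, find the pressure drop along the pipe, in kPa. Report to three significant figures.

Δp ≈ 163 kPa

Re = VD/ν = 1.20·0.04440/1.19×10^-4 = 448 → laminar (Re < 2300)
f = 64/Re = 0.1429
h_f = f(L/D)V²/(2g) = 0.1429·(80.7/0.04440)·1.20²/(2·9.81) = 19.07 m
Δp = ρg·h_f = 870.0·9.81·19.07 = 162.7 kPa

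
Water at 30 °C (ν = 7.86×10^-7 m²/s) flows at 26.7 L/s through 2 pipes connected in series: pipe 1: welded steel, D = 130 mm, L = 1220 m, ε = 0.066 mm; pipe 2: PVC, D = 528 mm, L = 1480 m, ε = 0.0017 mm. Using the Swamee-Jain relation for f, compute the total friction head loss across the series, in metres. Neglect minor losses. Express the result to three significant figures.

H ≈ 35.4 m

Pipe 1: V = 2.012 m/s, Re = 3.33×10^5, ε/D = 5.08×10^-4, f = 0.01824, h_1 = f(L/D)V²/2g = 35.31 m
Pipe 2: V = 0.1219 m/s, Re = 8.19×10^4, ε/D = 3.22×10^-6, f = 0.01865, h_2 = f(L/D)V²/2g = 0.03962 m
Series → Q common, losses add: H = Σh = 35.35 m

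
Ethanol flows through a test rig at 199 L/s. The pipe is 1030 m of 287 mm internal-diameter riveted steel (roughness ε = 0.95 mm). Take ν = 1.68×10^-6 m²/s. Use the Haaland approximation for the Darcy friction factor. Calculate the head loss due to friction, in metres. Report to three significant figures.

h_f ≈ 47.0 m

V = 4Q/(πD²) = 4·0.199/(π·0.287²) = 3.076 m/s
Re = VD/ν = 3.076·0.287/1.68×10^-6 = 5.25×10^5 → turbulent
ε/D = 0.95/287 = 0.00331
Haaland: f = 0.02718
h_f = f(L/D)V²/(2g) = 0.02718·(1030/0.287)·3.076²/(2·9.81) = 47.04 m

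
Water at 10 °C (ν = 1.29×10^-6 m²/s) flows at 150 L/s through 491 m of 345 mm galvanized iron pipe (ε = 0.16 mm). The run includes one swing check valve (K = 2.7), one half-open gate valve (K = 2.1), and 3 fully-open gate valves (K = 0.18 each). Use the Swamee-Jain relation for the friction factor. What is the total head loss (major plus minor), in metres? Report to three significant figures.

H_L ≈ 4.01 m

V = 4Q/(πD²) = 1.605 m/s; V²/2g = 0.1312 m
Re = 4.29×10^5, ε/D = 4.64×10^-4 → f = 0.01769 (Swamee-Jain)
Major: h_f = f(L/D)·V²/2g = 0.01769·1423·0.1312 = 3.305 m
Minor: ΣK = 5.34; h_m = ΣK·V²/2g = 0.7008 m
Total H_L = 3.305 + 0.7008 = 4.006 m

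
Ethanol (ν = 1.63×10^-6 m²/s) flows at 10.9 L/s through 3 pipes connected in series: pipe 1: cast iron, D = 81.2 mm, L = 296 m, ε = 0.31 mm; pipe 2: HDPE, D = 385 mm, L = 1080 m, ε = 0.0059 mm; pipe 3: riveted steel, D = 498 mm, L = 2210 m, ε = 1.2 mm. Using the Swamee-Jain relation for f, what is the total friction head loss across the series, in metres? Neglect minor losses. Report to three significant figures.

Pipe 1: V = 2.105 m/s, Re = 1.05×10^5, ε/D = 0.00382, f = 0.02935, h_1 = f(L/D)V²/2g = 24.16 m
Pipe 2: V = 0.09363 m/s, Re = 2.21×10^4, ε/D = 1.53×10^-5, f = 0.02522, h_2 = f(L/D)V²/2g = 0.03160 m
Pipe 3: V = 0.05596 m/s, Re = 1.71×10^4, ε/D = 0.00241, f = 0.03161, h_3 = f(L/D)V²/2g = 0.02239 m
Series → Q common, losses add: H = Σh = 24.21 m

H ≈ 24.2 m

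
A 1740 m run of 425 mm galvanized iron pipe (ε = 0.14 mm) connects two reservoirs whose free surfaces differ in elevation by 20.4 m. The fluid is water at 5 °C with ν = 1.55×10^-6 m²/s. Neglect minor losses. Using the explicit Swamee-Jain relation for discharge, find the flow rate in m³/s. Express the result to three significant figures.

Swamee-Jain (Type II): Q = -0.965·√(gD⁵h_f/L)·ln[ε/(3.7D) + √(3.17ν²L/(gD³h_f))]
√(gD⁵h_f/L) = √(9.81·0.425⁵·20.4/1740) = 0.03993
ε/(3.7D) = 8.90×10^-5; √(3.17ν²L/(gD³h_f)) = 2.94×10^-5
Q = -0.965·0.03993·ln(1.184×10^-4) = 0.3484 m³/s
Check: V = 2.46 m/s, Re = 6.73×10^5, f = 0.01631, h_f = 20.5 m ≈ 20.4 m ✓

Q ≈ 0.348 m³/s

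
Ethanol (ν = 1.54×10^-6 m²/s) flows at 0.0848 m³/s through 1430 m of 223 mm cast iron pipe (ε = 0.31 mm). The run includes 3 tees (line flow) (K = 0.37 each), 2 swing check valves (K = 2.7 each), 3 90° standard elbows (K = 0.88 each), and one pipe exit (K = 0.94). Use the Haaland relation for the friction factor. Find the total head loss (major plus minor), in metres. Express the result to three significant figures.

H_L ≈ 36.3 m

V = 4Q/(πD²) = 2.171 m/s; V²/2g = 0.2403 m
Re = 3.14×10^5, ε/D = 0.00139 → f = 0.02200 (Haaland)
Major: h_f = f(L/D)·V²/2g = 0.02200·6413·0.2403 = 33.90 m
Minor: ΣK = 10.1; h_m = ΣK·V²/2g = 2.424 m
Total H_L = 33.90 + 2.424 = 36.32 m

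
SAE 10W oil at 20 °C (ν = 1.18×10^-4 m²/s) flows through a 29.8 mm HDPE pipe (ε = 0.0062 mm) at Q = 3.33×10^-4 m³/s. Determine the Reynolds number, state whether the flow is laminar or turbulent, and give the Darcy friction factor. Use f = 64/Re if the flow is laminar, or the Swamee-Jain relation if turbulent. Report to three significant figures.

V = 4Q/(πD²) = 0.4774 m/s
Re = VD/ν = 0.4774·0.0298/1.18×10^-4 = 121
Re < 2300 → laminar → f = 64/Re = 0.5308

Re ≈ 121; laminar; f = 64/Re ≈ 0.531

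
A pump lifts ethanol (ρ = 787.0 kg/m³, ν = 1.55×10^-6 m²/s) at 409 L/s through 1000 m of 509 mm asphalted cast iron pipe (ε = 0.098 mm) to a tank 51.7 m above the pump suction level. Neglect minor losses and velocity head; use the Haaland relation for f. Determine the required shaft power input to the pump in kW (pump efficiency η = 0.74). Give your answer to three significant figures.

V = 4Q/(πD²) = 2.010 m/s; Re = 6.60×10^5; ε/D = 1.93×10^-4; f = 0.01489
h_f = f(L/D)V²/2g = 6.025 m
Total head H = z + h_f = 51.7 + 6.025 = 57.73 m
P_hyd = ρgQH = 787.0·9.81·0.409·57.73 = 182.3 kW
P_shaft = P_hyd/η = 182.3/0.74 = 246.3 kW

P_shaft ≈ 246 kW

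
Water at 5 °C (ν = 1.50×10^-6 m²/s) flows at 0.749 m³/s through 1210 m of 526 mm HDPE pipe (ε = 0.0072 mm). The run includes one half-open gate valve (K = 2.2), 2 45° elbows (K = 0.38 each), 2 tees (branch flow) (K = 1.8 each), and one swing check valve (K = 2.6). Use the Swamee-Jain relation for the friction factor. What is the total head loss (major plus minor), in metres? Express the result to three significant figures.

H_L ≈ 21.7 m

V = 4Q/(πD²) = 3.447 m/s; V²/2g = 0.6055 m
Re = 1.21×10^6, ε/D = 1.37×10^-5 → f = 0.01162 (Swamee-Jain)
Major: h_f = f(L/D)·V²/2g = 0.01162·2300·0.6055 = 16.18 m
Minor: ΣK = 9.16; h_m = ΣK·V²/2g = 5.547 m
Total H_L = 16.18 + 5.547 = 21.73 m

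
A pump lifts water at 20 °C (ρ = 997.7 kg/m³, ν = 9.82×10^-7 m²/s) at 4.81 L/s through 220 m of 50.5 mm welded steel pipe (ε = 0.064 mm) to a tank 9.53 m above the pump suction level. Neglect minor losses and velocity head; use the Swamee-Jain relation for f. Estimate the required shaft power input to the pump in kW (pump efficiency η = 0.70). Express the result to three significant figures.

V = 4Q/(πD²) = 2.401 m/s; Re = 1.23×10^5; ε/D = 0.00127; f = 0.02285
h_f = f(L/D)V²/2g = 29.26 m
Total head H = z + h_f = 9.53 + 29.26 = 38.79 m
P_hyd = ρgQH = 997.7·9.81·0.00481·38.79 = 1.826 kW
P_shaft = P_hyd/η = 1.826/0.70 = 2.609 kW

P_shaft ≈ 2.61 kW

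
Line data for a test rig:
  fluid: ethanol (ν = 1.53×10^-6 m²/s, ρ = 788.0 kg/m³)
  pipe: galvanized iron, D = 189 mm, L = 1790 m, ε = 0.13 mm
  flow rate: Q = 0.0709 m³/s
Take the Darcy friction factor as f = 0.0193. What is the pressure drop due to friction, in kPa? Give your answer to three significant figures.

V = 4Q/(πD²) = 4·0.0709/(π·0.189²) = 2.527 m/s
h_f = f(L/D)V²/(2g) = 0.01930·(1790/0.189)·2.527²/(2·9.81) = 59.50 m
Δp = ρg·h_f = 788.0·9.81·59.50 = 459.9 kPa

Δp ≈ 460 kPa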